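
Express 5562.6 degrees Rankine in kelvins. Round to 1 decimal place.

°R = K × 9/5.
Applying the formula gives 3090.3 K.

3090.3 K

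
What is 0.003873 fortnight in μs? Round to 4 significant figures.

4.685e+9 microseconds

1 fortnight = 1.20960e+12 μs.
Thus 0.003873 × 1.20960e+12 ≈ 4.685e+9 μs.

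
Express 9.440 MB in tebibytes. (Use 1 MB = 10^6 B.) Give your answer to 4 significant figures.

8.586e-6 TiB

1 MB = 9.09495e-7 TiB.
So 9.440 × 9.09495e-7 ≈ 8.586e-6 TiB.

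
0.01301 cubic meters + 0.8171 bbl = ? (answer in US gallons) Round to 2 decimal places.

0.01301 m³ = 3.43688 US gal and 0.8171 bbl = 34.3182 US gal.
3.43688 + 34.3182 ≈ 37.76 US gal.

37.76 US gal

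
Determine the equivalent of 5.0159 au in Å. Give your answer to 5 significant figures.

7.5037e+21 Å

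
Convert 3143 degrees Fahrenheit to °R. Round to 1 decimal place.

°R = °F + 459.67.
Applying the formula gives 3602.7 °R.

3602.7 °R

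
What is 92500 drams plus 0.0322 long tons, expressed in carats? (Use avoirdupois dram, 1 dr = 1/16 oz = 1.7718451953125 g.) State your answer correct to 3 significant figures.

92500 dr = 819478 ct and 0.0322 long ton = 163584 ct.
819478 + 163584 ≈ 983000 ct.

983000 carats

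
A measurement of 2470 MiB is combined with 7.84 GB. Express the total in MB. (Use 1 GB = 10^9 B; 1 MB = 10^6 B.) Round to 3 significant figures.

10400 MB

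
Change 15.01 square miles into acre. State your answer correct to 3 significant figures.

1 square mile = 640.000 acre.
15.01 × 640.000 ≈ 9610 acre.

9610 acres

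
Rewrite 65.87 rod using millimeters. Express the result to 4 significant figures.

331300 millimeters

1 rod = 5029.20 mm.
So 65.87 × 5029.20 ≈ 331300 mm.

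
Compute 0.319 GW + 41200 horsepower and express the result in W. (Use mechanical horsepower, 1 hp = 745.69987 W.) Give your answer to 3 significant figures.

0.319 GW = 3.19000e+8 W and 41200 hp = 3.07228e+7 W.
3.19000e+8 + 3.07228e+7 ≈ 3.50e+8 W.

3.50e+8 W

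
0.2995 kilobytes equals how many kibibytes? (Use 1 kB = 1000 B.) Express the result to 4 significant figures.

1 kB = 0.9765625 kibibytes.
0.2995 × 0.9765625 ≈ 0.2925 KiB.

0.2925 KiB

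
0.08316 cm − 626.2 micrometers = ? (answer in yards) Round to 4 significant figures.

0.08316 cm = 0.000909449 yd and 626.2 μm = 0.000684821 yd.
0.000909449 − 0.000684821 ≈ 0.0002246 yd.

0.0002246 yards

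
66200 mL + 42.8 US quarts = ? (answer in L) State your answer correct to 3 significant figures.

107 liters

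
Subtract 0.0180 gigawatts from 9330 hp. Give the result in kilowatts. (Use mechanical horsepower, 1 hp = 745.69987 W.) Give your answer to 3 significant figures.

-11000 kW

9330 hp = 6957.38 kW and 0.0180 GW = 18000.0 kW.
6957.38 − 18000.0 ≈ -11000 kW.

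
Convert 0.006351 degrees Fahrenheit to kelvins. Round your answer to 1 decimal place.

255.4 K

K = (°F + 459.67) × 5/9.
Applying the formula gives 255.4 K.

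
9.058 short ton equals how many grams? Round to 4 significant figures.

8.217e+6 grams

1 short ton = 907185 g.
So 9.058 × 907185 ≈ 8.217e+6 g.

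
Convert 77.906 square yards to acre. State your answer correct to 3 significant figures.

0.0161 acres

1 yd² = 0.000206612 acre.
Thus 77.906 × 0.000206612 ≈ 0.0161 acre.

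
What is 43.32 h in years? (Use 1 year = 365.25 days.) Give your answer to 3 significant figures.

1 h = 0.000114077 yr.
43.32 × 0.000114077 ≈ 0.00494 yr.

0.00494 yr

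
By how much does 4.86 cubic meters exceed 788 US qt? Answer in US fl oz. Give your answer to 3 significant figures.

139000 US fluid ounces

4.86 m³ = 164336 US fl oz and 788 US qt = 25216.0 US fl oz.
164336 − 25216.0 ≈ 139000 US fl oz.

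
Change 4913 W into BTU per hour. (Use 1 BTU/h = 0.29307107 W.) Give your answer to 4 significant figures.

1 watt = 3.41214 BTU per hour.
Then 4913 × 3.41214 ≈ 16760 BTU/h.

16760 BTU/h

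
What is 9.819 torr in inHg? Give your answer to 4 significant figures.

1 torr = 0.0393701 inches of mercury.
Then 9.819 × 0.0393701 ≈ 0.3866 inHg.

0.3866 inHg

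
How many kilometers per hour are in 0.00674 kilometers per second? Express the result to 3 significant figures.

1 km/s = 3600.00 km/h.
Then 0.00674 × 3600.00 ≈ 24.3 km/h.

24.3 km/h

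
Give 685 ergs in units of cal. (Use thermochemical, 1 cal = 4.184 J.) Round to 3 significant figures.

1.64e-5 cal

1 erg = 2.39006e-8 calories.
Then 685 × 2.39006e-8 ≈ 1.64e-5 cal.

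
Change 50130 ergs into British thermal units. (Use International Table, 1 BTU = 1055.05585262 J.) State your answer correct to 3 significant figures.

1 erg = 9.47817e-11 BTU.
So 50130 × 9.47817e-11 ≈ 4.75e-6 BTU.

4.75e-6 BTU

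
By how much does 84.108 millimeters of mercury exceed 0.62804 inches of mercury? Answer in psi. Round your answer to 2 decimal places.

84.108 mmHg = 1.62638 psi and 0.62804 inHg = 0.308464 psi.
1.62638 − 0.308464 ≈ 1.32 psi.

1.32 pounds per square inch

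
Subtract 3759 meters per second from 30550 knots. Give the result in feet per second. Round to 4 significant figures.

30550 kn = 51562.6 ft/s and 3759 m/s = 12332.7 ft/s.
51562.6 − 12332.7 ≈ 39230 ft/s.

39230 ft/s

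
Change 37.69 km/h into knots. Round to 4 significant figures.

20.35 kn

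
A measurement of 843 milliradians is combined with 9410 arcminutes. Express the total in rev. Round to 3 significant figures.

0.570 revolutions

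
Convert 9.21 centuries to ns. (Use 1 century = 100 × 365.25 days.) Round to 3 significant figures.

2.91 × 10^19 nanoseconds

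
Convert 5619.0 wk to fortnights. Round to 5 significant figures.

2809.5 fortnights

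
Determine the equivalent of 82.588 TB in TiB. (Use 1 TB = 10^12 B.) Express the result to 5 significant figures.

75.113 TiB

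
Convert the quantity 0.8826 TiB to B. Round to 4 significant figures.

1 tebibyte = 1.09951 × 10^12 B.
So 0.8826 × 1.09951 × 10^12 ≈ 9.704 × 10^11 B.

9.704 × 10^11 bytes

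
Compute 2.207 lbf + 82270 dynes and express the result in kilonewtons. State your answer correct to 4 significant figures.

2.207 lbf = 0.00981723 kN and 82270 dyn = 0.000822700 kN.
0.00981723 + 0.000822700 ≈ 0.01064 kN.

0.01064 kilonewtons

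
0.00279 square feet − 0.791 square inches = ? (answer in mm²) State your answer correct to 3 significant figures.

0.00279 ft² = 259.199 mm² and 0.791 in² = 510.322 mm².
259.199 − 510.322 ≈ -251 mm².

-251 square millimeters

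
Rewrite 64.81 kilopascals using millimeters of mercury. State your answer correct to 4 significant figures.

1 kilopascal = 7.50062 millimeters of mercury.
Thus 64.81 × 7.50062 ≈ 486.1 mmHg.

486.1 mmHg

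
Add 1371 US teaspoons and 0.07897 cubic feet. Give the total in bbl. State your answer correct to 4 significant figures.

1371 US tsp = 0.0425037 bbl and 0.07897 ft³ = 0.0140652 bbl.
0.0425037 + 0.0140652 ≈ 0.05657 bbl.

0.05657 oil barrels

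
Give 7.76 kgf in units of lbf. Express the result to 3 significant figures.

17.1 pounds-force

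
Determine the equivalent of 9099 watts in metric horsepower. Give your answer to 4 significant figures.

1 W = 0.00135962 metric horsepower.
Thus 9099 × 0.00135962 ≈ 12.37 PS.

12.37 PS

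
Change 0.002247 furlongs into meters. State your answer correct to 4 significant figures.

1 furlong = 201.168 m.
0.002247 × 201.168 ≈ 0.4520 m.

0.4520 m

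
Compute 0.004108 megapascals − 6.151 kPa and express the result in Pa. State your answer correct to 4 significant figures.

-2043 Pa

0.004108 MPa = 4108.00 Pa and 6.151 kPa = 6151.00 Pa.
4108.00 − 6151.00 ≈ -2043 Pa.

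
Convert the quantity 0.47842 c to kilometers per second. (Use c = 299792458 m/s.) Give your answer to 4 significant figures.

1 c = 299792 km/s.
Thus 0.47842 × 299792 ≈ 143400 km/s.

143400 kilometers per second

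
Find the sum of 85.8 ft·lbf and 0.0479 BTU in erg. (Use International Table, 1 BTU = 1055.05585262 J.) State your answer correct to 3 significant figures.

1.67 × 10^9 erg

85.8 ft·lbf = 1.16329 × 10^9 erg and 0.0479 BTU = 5.05372 × 10^8 erg.
1.16329 × 10^9 + 5.05372 × 10^8 ≈ 1.67 × 10^9 erg.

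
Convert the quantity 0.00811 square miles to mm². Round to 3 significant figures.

2.10 × 10^10 mm²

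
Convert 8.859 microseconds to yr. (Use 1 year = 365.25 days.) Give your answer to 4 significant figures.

2.807 × 10^-13 years

1 μs = 3.16881 × 10^-14 yr.
Thus 8.859 × 3.16881 × 10^-14 ≈ 2.807 × 10^-13 yr.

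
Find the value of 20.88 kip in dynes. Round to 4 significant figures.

9.288 × 10^9 dynes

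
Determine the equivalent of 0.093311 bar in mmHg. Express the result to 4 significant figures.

69.99 mmHg

1 bar = 750.062 millimeters of mercury.
So 0.093311 × 750.062 ≈ 69.99 mmHg.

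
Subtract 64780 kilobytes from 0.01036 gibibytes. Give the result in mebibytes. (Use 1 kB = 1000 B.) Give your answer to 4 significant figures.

-51.17 mebibytes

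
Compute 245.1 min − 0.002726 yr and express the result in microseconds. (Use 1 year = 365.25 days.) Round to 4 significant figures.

245.1 min = 1.47060e+10 μs and 0.002726 yr = 8.60260e+10 μs.
1.47060e+10 − 8.60260e+10 ≈ -7.132e+10 μs.

-7.132e+10 μs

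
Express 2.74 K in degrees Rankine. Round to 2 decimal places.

°R = K × 9/5.
Applying the formula gives 4.93 °R.

4.93 °R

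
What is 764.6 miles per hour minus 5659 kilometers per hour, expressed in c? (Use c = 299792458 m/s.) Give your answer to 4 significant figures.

-4.103e-6 times the speed of light

764.6 mph = 1.14014e-6 c and 5659 km/h = 5.24344e-6 c.
1.14014e-6 − 5.24344e-6 ≈ -4.103e-6 c.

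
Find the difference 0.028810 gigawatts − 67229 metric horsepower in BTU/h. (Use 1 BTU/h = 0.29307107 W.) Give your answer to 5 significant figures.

-7.0416e+7 BTU/h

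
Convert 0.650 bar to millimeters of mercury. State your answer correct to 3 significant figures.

488 mmHg

1 bar = 750.062 millimeters of mercury.
So 0.650 × 750.062 ≈ 488 mmHg.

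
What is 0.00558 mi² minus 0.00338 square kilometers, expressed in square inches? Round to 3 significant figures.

1.72 × 10^7 square inches

0.00558 mi² = 2.24009 × 10^7 in² and 0.00338 km² = 5.23901 × 10^6 in².
2.24009 × 10^7 − 5.23901 × 10^6 ≈ 1.72 × 10^7 in².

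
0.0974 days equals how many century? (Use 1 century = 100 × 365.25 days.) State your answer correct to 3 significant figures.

2.67 × 10^-6 centuries

1 d = 2.73785 × 10^-5 centuries.
So 0.0974 × 2.73785 × 10^-5 ≈ 2.67 × 10^-6 century.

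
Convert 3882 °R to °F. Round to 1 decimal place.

°R = °F + 459.67.
Applying the formula gives 3422.3 °F.

3422.3 °F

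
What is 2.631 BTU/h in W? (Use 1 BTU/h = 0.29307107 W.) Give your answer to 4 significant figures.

0.7711 W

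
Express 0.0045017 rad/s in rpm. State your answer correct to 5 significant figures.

0.042988 revolutions per minute

1 radian per second = 9.54930 rpm.
So 0.0045017 × 9.54930 ≈ 0.042988 rpm.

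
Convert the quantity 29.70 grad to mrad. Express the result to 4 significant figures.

1 grad = 15.7080 milliradians.
Thus 29.70 × 15.7080 ≈ 466.5 mrad.

466.5 mrad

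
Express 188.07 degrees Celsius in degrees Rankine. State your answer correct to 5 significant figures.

830.20 °R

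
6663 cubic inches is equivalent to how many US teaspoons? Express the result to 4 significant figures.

1 cubic inch = 3.32468 US tsp.
Then 6663 × 3.32468 ≈ 22150 US tsp.

22150 US teaspoons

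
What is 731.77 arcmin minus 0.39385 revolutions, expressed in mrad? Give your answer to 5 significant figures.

-2261.8 mrad

731.77 arcmin = 212.863 mrad and 0.39385 rev = 2474.63 mrad.
212.863 − 2474.63 ≈ -2261.8 mrad.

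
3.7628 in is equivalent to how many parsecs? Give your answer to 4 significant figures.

3.097 × 10^-18 parsecs

1 inch = 8.23158 × 10^-19 pc.
Then 3.7628 × 8.23158 × 10^-19 ≈ 3.097 × 10^-18 pc.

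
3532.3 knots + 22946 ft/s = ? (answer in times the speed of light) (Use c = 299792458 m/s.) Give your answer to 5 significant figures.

3532.3 kn = 6.06143e-6 c and 22946 ft/s = 2.33293e-5 c.
6.06143e-6 + 2.33293e-5 ≈ 2.9391e-5 c.

2.9391e-5 c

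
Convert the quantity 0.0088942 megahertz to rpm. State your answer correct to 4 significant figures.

1 megahertz = 6.00000 × 10^7 revolutions per minute.
0.0088942 × 6.00000 × 10^7 ≈ 533700 rpm.

533700 rpm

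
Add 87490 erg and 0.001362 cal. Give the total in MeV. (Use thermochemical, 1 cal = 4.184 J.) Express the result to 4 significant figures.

87490 erg = 5.46070 × 10^10 MeV and 0.001362 cal = 3.55679 × 10^10 MeV.
5.46070 × 10^10 + 3.55679 × 10^10 ≈ 9.017 × 10^10 MeV.

9.017 × 10^10 megaelectronvolts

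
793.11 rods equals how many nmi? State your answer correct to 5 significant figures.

2.1537 nmi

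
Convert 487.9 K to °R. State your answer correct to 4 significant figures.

878.2 degrees Rankine

°R = K × 9/5.
Applying the formula gives 878.2 °R.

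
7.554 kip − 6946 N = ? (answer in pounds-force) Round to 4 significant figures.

5992 lbf

7.554 kip = 7554.00 lbf and 6946 N = 1561.52 lbf.
7554.00 − 1561.52 ≈ 5992 lbf.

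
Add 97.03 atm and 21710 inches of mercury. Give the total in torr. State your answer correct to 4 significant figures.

97.03 atm = 73742.8 torr and 21710 inHg = 551434 torr.
73742.8 + 551434 ≈ 625200 torr.

625200 torr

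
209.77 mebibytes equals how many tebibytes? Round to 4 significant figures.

1 MiB = 9.53674 × 10^-7 tebibytes.
Thus 209.77 × 9.53674 × 10^-7 ≈ 0.0002001 TiB.

0.0002001 tebibytes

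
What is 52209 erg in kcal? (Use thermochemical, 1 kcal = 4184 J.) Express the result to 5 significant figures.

1.2478 × 10^-6 kilocalories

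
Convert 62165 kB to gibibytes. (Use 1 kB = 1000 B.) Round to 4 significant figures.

0.05790 gibibytes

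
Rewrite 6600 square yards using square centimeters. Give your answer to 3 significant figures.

5.52 × 10^7 square centimeters

1 square yard = 8361.27 square centimeters.
6600 × 8361.27 ≈ 5.52 × 10^7 cm².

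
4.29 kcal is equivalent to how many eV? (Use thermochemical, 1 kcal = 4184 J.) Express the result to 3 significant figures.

1.12 × 10^23 eV

1 kilocalorie = 2.61145 × 10^22 eV.
4.29 × 2.61145 × 10^22 ≈ 1.12 × 10^23 eV.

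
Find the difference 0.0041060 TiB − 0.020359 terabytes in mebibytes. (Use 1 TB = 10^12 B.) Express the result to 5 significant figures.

-15110 MiB

0.0041060 TiB = 4305.45 MiB and 0.020359 TB = 19415.9 MiB.
4305.45 − 19415.9 ≈ -15110 MiB.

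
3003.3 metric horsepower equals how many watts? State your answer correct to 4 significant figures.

1 metric horsepower = 735.499 W.
Thus 3003.3 × 735.499 ≈ 2.209e+6 W.

2.209e+6 W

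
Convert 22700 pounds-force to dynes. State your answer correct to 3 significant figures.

1.01 × 10^10 dynes

1 lbf = 444822 dyn.
So 22700 × 444822 ≈ 1.01 × 10^10 dyn.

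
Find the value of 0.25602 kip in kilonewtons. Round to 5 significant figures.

1.1388 kN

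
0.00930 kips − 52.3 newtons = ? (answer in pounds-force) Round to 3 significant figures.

-2.46 pounds-force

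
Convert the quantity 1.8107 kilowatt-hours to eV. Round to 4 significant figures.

1 kWh = 2.24694e+25 electronvolts.
So 1.8107 × 2.24694e+25 ≈ 4.069e+25 eV.

4.069e+25 eV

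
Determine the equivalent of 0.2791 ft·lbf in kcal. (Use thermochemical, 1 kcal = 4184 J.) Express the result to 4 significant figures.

9.044e-5 kilocalories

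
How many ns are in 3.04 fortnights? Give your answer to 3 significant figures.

1 fortnight = 1.20960 × 10^15 ns.
Then 3.04 × 1.20960 × 10^15 ≈ 3.68 × 10^15 ns.

3.68 × 10^15 ns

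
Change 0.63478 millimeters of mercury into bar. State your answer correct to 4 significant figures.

0.0008463 bar

1 millimeter of mercury = 0.00133322 bar.
Thus 0.63478 × 0.00133322 ≈ 0.0008463 bar.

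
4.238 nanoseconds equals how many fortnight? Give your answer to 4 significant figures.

1 nanosecond = 8.26720 × 10^-16 fortnight.
4.238 × 8.26720 × 10^-16 ≈ 3.504 × 10^-15 fortnight.

3.504 × 10^-15 fortnights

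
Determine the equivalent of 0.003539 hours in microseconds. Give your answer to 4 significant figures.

1.274 × 10^7 μs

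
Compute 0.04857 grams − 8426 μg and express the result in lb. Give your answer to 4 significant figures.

8.850e-5 lb

0.04857 g = 0.000107079 lb and 8426 μg = 1.85762e-5 lb.
0.000107079 − 1.85762e-5 ≈ 8.850e-5 lb.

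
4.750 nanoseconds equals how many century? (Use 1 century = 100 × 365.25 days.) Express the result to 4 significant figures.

1.505e-18 century

1 nanosecond = 3.16881e-19 centuries.
So 4.750 × 3.16881e-19 ≈ 1.505e-18 century.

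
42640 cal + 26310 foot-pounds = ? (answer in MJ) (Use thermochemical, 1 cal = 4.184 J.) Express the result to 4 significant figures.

42640 cal = 0.178406 MJ and 26310 ft·lbf = 0.0356716 MJ.
0.178406 + 0.0356716 ≈ 0.2141 MJ.

0.2141 MJ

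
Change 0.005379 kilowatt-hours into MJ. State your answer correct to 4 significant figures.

1 kilowatt-hour = 3.60000 MJ.
Thus 0.005379 × 3.60000 ≈ 0.01936 MJ.

0.01936 MJ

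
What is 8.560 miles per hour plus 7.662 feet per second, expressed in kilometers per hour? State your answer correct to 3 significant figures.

8.560 mph = 13.7760 km/h and 7.662 ft/s = 8.40736 km/h.
13.7760 + 8.40736 ≈ 22.2 km/h.

22.2 km/h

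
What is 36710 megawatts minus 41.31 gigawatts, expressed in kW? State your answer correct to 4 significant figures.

-4.600 × 10^6 kilowatts

36710 MW = 3.67100 × 10^7 kW and 41.31 GW = 4.13100 × 10^7 kW.
3.67100 × 10^7 − 4.13100 × 10^7 ≈ -4.600 × 10^6 kW.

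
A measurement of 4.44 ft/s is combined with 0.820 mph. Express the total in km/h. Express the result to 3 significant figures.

4.44 ft/s = 4.87192 km/h and 0.820 mph = 1.31966 km/h.
4.87192 + 1.31966 ≈ 6.19 km/h.

6.19 kilometers per hour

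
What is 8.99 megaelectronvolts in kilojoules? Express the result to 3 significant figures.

1 megaelectronvolt = 1.60218e-16 kJ.
8.99 × 1.60218e-16 ≈ 1.44e-15 kJ.

1.44e-15 kJ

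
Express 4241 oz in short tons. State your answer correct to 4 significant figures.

0.1325 short ton

1 oz = 3.12500e-5 short ton.
4241 × 3.12500e-5 ≈ 0.1325 short ton.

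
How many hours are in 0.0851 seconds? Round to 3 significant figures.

2.36 × 10^-5 hours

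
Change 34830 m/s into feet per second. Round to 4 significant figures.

1 m/s = 3.28084 ft/s.
34830 × 3.28084 ≈ 114300 ft/s.

114300 feet per second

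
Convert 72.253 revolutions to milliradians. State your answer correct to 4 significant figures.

454000 milliradians

1 rev = 6283.19 mrad.
72.253 × 6283.19 ≈ 454000 mrad.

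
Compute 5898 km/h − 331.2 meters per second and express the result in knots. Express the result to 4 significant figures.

2541 knots

5898 km/h = 3184.67 kn and 331.2 m/s = 643.801 kn.
3184.67 − 643.801 ≈ 2541 kn.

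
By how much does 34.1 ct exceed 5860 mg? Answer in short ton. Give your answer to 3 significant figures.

1.06 × 10^-6 short tons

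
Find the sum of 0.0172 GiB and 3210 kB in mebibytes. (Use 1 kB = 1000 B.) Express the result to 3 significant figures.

20.7 mebibytes

0.0172 GiB = 17.6128 MiB and 3210 kB = 3.06129 MiB.
17.6128 + 3.06129 ≈ 20.7 MiB.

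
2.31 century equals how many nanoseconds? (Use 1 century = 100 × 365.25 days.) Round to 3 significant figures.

7.29e+18 nanoseconds

1 century = 3.15576e+18 ns.
Thus 2.31 × 3.15576e+18 ≈ 7.29e+18 ns.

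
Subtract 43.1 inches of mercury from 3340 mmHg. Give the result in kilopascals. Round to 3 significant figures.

3340 mmHg = 445.297 kPa and 43.1 inHg = 145.953 kPa.
445.297 − 145.953 ≈ 299 kPa.

299 kPa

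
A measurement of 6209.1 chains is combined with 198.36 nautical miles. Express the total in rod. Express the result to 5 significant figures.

6209.1 chain = 24836.4 rod and 198.36 nmi = 73046.0 rod.
24836.4 + 73046.0 ≈ 97882 rod.

97882 rods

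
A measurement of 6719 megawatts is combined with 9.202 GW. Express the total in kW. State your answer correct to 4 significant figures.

6719 MW = 6.71900e+6 kW and 9.202 GW = 9.20200e+6 kW.
6.71900e+6 + 9.20200e+6 ≈ 1.592e+7 kW.

1.592e+7 kilowatts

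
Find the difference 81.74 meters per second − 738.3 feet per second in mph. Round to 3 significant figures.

-321 mph

81.74 m/s = 182.847 mph and 738.3 ft/s = 503.386 mph.
182.847 − 503.386 ≈ -321 mph.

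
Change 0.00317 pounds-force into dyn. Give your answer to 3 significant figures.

1410 dyn

1 pound-force = 444822 dynes.
Thus 0.00317 × 444822 ≈ 1410 dyn.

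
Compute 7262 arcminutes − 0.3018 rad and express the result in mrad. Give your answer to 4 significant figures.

7262 arcmin = 2112.43 mrad and 0.3018 rad = 301.800 mrad.
2112.43 − 301.800 ≈ 1811 mrad.

1811 mrad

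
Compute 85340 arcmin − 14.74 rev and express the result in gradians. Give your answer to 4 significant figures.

-4316 grad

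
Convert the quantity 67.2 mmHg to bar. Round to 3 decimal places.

0.090 bar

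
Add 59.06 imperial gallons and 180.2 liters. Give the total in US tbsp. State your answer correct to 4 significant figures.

59.06 imp gal = 18157.6 US tbsp and 180.2 L = 12186.6 US tbsp.
18157.6 + 12186.6 ≈ 30340 US tbsp.

30340 US tbsp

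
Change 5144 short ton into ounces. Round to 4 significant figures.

1.646 × 10^8 ounces

1 short ton = 32000.0 ounces.
Thus 5144 × 32000.0 ≈ 1.646 × 10^8 oz.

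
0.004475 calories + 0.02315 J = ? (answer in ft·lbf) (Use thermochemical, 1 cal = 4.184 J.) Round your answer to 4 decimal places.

0.0309 ft·lbf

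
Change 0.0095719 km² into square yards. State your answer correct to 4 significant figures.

1 square kilometer = 1.19599e+6 square yards.
Thus 0.0095719 × 1.19599e+6 ≈ 11450 yd².

11450 square yards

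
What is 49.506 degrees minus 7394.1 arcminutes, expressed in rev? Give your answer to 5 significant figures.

-0.20480 revolutions

49.506 ° = 0.137517 rev and 7394.1 arcmin = 0.342319 rev.
0.137517 − 0.342319 ≈ -0.20480 rev.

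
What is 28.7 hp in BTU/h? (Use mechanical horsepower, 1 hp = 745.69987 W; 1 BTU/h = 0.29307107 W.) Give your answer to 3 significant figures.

1 horsepower = 2544.43 BTU/h.
28.7 × 2544.43 ≈ 73000 BTU/h.

73000 BTU/h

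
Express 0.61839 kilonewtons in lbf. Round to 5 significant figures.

139.02 lbf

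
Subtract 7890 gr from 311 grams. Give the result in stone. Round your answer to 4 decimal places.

-0.0315 st

311 g = 0.0489741 st and 7890 gr = 0.0805102 st.
0.0489741 − 0.0805102 ≈ -0.0315 st.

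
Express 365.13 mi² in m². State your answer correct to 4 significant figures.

1 mi² = 2.58999e+6 m².
365.13 × 2.58999e+6 ≈ 9.457e+8 m².

9.457e+8 m²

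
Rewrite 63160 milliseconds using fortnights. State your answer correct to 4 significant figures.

5.222e-5 fortnight

1 millisecond = 8.26720e-10 fortnights.
So 63160 × 8.26720e-10 ≈ 5.222e-5 fortnight.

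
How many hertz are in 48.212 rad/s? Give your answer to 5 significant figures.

1 rad/s = 0.159155 Hz.
Thus 48.212 × 0.159155 ≈ 7.6732 Hz.

7.6732 hertz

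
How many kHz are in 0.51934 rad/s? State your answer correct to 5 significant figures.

8.2656e-5 kHz

1 rad/s = 0.000159155 kHz.
0.51934 × 0.000159155 ≈ 8.2656e-5 kHz.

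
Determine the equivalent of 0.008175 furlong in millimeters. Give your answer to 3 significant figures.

1640 mm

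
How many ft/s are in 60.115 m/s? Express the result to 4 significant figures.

197.2 feet per second

1 meter per second = 3.28084 ft/s.
Then 60.115 × 3.28084 ≈ 197.2 ft/s.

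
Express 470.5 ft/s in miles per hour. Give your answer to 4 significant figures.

320.8 mph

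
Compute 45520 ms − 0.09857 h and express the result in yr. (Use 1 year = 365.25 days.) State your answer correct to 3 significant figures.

-9.80 × 10^-6 years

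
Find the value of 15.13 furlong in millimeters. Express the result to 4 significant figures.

3.044 × 10^6 mm

1 furlong = 201168 millimeters.
Then 15.13 × 201168 ≈ 3.044 × 10^6 mm.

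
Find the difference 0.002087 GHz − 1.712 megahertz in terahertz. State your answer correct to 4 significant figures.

3.750e-7 terahertz

0.002087 GHz = 2.08700e-6 THz and 1.712 MHz = 1.71200e-6 THz.
2.08700e-6 − 1.71200e-6 ≈ 3.750e-7 THz.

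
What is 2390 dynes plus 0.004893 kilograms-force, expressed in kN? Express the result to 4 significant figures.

7.188 × 10^-5 kN

2390 dyn = 2.39000 × 10^-5 kN and 0.004893 kgf = 4.79839 × 10^-5 kN.
2.39000 × 10^-5 + 4.79839 × 10^-5 ≈ 7.188 × 10^-5 kN.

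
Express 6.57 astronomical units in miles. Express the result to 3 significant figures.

6.11 × 10^8 mi

1 au = 9.29558 × 10^7 miles.
Thus 6.57 × 9.29558 × 10^7 ≈ 6.11 × 10^8 mi.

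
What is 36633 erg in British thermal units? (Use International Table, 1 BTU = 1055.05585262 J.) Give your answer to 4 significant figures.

3.472e-6 BTU

1 erg = 9.47817e-11 British thermal units.
So 36633 × 9.47817e-11 ≈ 3.472e-6 BTU.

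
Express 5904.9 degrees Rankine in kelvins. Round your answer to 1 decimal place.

°R = K × 9/5.
Applying the formula gives 3280.5 K.

3280.5 kelvins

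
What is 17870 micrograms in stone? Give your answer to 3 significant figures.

2.81e-6 stone

1 μg = 1.57473e-10 st.
17870 × 1.57473e-10 ≈ 2.81e-6 st.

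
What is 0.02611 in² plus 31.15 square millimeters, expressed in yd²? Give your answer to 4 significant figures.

0.02611 in² = 2.01466 × 10^-5 yd² and 31.15 mm² = 3.72551 × 10^-5 yd².
2.01466 × 10^-5 + 3.72551 × 10^-5 ≈ 5.740 × 10^-5 yd².

5.740 × 10^-5 square yards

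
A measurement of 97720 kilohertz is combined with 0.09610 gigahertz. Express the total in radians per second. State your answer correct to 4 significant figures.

97720 kHz = 6.13993 × 10^8 rad/s and 0.09610 GHz = 6.03814 × 10^8 rad/s.
6.13993 × 10^8 + 6.03814 × 10^8 ≈ 1.218 × 10^9 rad/s.

1.218 × 10^9 radians per second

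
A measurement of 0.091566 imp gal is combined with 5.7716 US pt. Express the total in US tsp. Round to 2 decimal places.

0.091566 imp gal = 84.4540 US tsp and 5.7716 US pt = 554.074 US tsp.
84.4540 + 554.074 ≈ 638.53 US tsp.

638.53 US teaspoons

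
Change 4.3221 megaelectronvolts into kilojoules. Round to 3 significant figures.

1 MeV = 1.60218e-16 kJ.
Thus 4.3221 × 1.60218e-16 ≈ 6.92e-16 kJ.

6.92e-16 kJ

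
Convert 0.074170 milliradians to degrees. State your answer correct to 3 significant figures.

1 milliradian = 0.0572958 °.
0.074170 × 0.0572958 ≈ 0.00425 °.

0.00425 °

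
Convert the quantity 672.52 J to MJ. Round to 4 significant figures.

0.0006725 MJ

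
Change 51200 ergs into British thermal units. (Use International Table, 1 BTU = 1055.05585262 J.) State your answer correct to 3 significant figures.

4.85e-6 BTU

1 erg = 9.47817e-11 BTU.
Thus 51200 × 9.47817e-11 ≈ 4.85e-6 BTU.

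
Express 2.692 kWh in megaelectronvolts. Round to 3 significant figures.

1 kilowatt-hour = 2.24694e+19 megaelectronvolts.
So 2.692 × 2.24694e+19 ≈ 6.05e+19 MeV.

6.05e+19 MeV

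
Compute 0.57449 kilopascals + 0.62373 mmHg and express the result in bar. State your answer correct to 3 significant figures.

0.00658 bar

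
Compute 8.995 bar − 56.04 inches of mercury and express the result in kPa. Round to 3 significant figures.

710 kilopascals

8.995 bar = 899.500 kPa and 56.04 inHg = 189.773 kPa.
899.500 − 189.773 ≈ 710 kPa.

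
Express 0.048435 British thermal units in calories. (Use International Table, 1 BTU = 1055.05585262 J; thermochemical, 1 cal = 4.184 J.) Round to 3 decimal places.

12.214 calories

1 British thermal unit = 252.164 cal.
Thus 0.048435 × 252.164 ≈ 12.214 cal.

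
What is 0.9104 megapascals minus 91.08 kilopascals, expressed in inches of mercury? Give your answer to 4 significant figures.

241.9 inHg

0.9104 MPa = 268.841 inHg and 91.08 kPa = 26.8959 inHg.
268.841 − 26.8959 ≈ 241.9 inHg.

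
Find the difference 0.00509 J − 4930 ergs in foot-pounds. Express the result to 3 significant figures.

0.00509 J = 0.00375419 ft·lbf and 4930 erg = 0.000363618 ft·lbf.
0.00375419 − 0.000363618 ≈ 0.00339 ft·lbf.

0.00339 foot-pounds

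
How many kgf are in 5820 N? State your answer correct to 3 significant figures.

593 kilograms-force

1 N = 0.101972 kilograms-force.
Then 5820 × 0.101972 ≈ 593 kgf.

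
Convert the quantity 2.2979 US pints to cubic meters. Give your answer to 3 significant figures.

1 US pt = 0.000473176 cubic meters.
2.2979 × 0.000473176 ≈ 0.00109 m³.

0.00109 m³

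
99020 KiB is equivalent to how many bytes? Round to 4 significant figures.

1 KiB = 1024.00 B.
So 99020 × 1024.00 ≈ 1.014 × 10^8 B.

1.014 × 10^8 bytes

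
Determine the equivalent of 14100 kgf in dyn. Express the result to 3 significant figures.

1.38 × 10^10 dyn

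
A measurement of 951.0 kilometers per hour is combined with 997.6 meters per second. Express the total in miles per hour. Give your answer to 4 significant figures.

2822 mph

951.0 km/h = 590.924 mph and 997.6 m/s = 2231.57 mph.
590.924 + 2231.57 ≈ 2822 mph.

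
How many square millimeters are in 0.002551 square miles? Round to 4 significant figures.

6.607 × 10^9 square millimeters

1 mi² = 2.58999 × 10^12 mm².
Then 0.002551 × 2.58999 × 10^12 ≈ 6.607 × 10^9 mm².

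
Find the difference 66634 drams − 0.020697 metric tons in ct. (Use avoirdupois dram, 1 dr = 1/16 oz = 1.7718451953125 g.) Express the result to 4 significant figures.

486800 ct

66634 dr = 590326 ct and 0.020697 t = 103485 ct.
590326 − 103485 ≈ 486800 ct.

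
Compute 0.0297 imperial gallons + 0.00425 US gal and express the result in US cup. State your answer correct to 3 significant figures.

0.0297 imp gal = 0.570691 US cup and 0.00425 US gal = 0.0680000 US cup.
0.570691 + 0.0680000 ≈ 0.639 US cup.

0.639 US cups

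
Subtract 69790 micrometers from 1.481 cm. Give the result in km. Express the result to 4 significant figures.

1.481 cm = 1.48100 × 10^-5 km and 69790 μm = 6.97900 × 10^-5 km.
1.48100 × 10^-5 − 6.97900 × 10^-5 ≈ -5.498 × 10^-5 km.

-5.498 × 10^-5 km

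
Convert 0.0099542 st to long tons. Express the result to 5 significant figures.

6.2214 × 10^-5 long ton

1 st = 0.00625000 long ton.
0.0099542 × 0.00625000 ≈ 6.2214 × 10^-5 long ton.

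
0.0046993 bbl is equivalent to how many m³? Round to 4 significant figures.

1 bbl = 0.158987 cubic meters.
Thus 0.0046993 × 0.158987 ≈ 0.0007471 m³.

0.0007471 m³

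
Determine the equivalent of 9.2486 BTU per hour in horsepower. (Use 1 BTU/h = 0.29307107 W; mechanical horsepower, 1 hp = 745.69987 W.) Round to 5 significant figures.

1 BTU per hour = 0.000393015 hp.
Then 9.2486 × 0.000393015 ≈ 0.0036348 hp.

0.0036348 horsepower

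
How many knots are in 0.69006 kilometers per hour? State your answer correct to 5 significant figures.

1 km/h = 0.539957 kn.
0.69006 × 0.539957 ≈ 0.37260 kn.

0.37260 kn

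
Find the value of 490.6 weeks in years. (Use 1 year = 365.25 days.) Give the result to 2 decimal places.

1 wk = 0.0191650 yr.
So 490.6 × 0.0191650 ≈ 9.40 yr.

9.40 years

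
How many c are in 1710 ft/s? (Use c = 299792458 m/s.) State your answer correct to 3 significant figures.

1.74e-6 c

1 ft/s = 1.01670e-9 c.
So 1710 × 1.01670e-9 ≈ 1.74e-6 c.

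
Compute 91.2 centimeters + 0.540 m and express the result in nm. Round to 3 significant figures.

1.45 × 10^9 nanometers

91.2 cm = 9.12000 × 10^8 nm and 0.540 m = 5.40000 × 10^8 nm.
9.12000 × 10^8 + 5.40000 × 10^8 ≈ 1.45 × 10^9 nm.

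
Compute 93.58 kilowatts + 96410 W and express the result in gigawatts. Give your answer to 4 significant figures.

0.0001900 gigawatts

93.58 kW = 9.35800 × 10^-5 GW and 96410 W = 9.64100 × 10^-5 GW.
9.35800 × 10^-5 + 9.64100 × 10^-5 ≈ 0.0001900 GW.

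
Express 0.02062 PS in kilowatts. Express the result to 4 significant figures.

0.01517 kilowatts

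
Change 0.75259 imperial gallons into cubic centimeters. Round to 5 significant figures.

1 imperial gallon = 4546.09 cubic centimeters.
Thus 0.75259 × 4546.09 ≈ 3421.3 cm³.

3421.3 cubic centimeters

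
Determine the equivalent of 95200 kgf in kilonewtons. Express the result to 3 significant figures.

1 kilogram-force = 0.00980665 kN.
Then 95200 × 0.00980665 ≈ 934 kN.

934 kilonewtons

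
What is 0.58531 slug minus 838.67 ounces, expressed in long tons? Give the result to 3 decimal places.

-0.015 long ton

0.58531 slug = 0.00840705 long ton and 838.67 oz = 0.0234004 long ton.
0.00840705 − 0.0234004 ≈ -0.015 long ton.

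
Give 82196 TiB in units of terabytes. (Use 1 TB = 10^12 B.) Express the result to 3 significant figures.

1 tebibyte = 1.09951 TB.
82196 × 1.09951 ≈ 90400 TB.

90400 terabytes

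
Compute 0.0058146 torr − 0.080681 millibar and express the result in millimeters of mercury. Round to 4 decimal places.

0.0058146 torr = 0.00581460 mmHg and 0.080681 mbar = 0.0605157 mmHg.
0.00581460 − 0.0605157 ≈ -0.0547 mmHg.

-0.0547 mmHg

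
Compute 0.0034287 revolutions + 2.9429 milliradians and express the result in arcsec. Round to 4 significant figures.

5051 arcseconds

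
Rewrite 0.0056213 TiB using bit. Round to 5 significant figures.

4.9445 × 10^10 bits

1 TiB = 8.79609 × 10^12 bit.
Then 0.0056213 × 8.79609 × 10^12 ≈ 4.9445 × 10^10 bit.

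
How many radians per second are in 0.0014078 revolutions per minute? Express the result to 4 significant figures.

0.0001474 radians per second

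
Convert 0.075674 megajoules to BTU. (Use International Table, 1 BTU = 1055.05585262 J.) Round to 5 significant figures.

1 MJ = 947.817 BTU.
Then 0.075674 × 947.817 ≈ 71.725 BTU.

71.725 BTU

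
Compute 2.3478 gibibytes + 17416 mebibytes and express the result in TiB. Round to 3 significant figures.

2.3478 GiB = 0.00229277 TiB and 17416 MiB = 0.0166092 TiB.
0.00229277 + 0.0166092 ≈ 0.0189 TiB.

0.0189 TiB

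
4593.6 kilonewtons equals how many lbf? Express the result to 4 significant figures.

1.033e+6 lbf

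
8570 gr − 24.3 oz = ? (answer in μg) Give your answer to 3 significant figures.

-1.34 × 10^8 micrograms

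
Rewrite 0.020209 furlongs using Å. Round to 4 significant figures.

1 furlong = 2.01168e+12 Å.
So 0.020209 × 2.01168e+12 ≈ 4.065e+10 Å.

4.065e+10 Å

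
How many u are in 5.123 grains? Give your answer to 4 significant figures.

1.999e+23 atomic mass units

1 grain = 3.90228e+22 atomic mass units.
So 5.123 × 3.90228e+22 ≈ 1.999e+23 u.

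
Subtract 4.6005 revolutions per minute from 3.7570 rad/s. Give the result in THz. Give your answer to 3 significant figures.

5.21 × 10^-13 terahertz

3.7570 rad/s = 5.97945 × 10^-13 THz and 4.6005 rpm = 7.66750 × 10^-14 THz.
5.97945 × 10^-13 − 7.66750 × 10^-14 ≈ 5.21 × 10^-13 THz.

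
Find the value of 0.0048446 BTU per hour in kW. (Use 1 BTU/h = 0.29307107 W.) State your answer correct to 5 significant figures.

1.4198e-6 kW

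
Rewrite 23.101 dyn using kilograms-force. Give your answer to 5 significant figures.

2.3556 × 10^-5 kgf

1 dyne = 1.019716 × 10^-6 kgf.
23.101 × 1.019716 × 10^-6 ≈ 2.3556 × 10^-5 kgf.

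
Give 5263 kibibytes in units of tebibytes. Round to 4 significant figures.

4.902e-6 tebibytes

1 KiB = 9.31323e-10 tebibytes.
5263 × 9.31323e-10 ≈ 4.902e-6 TiB.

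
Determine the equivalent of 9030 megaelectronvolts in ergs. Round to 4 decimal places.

1 MeV = 1.60218e-6 ergs.
Then 9030 × 1.60218e-6 ≈ 0.0145 erg.

0.0145 ergs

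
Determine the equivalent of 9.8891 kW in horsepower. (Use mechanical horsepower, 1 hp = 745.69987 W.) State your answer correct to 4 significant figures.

13.26 horsepower

1 kilowatt = 1.34102 horsepower.
Then 9.8891 × 1.34102 ≈ 13.26 hp.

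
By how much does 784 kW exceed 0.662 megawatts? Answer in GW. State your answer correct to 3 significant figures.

784 kW = 0.000784000 GW and 0.662 MW = 0.000662000 GW.
0.000784000 − 0.000662000 ≈ 0.000122 GW.

0.000122 GW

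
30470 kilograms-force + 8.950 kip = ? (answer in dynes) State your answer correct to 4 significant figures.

3.386e+10 dynes

30470 kgf = 2.98809e+10 dyn and 8.950 kip = 3.98116e+9 dyn.
2.98809e+10 + 3.98116e+9 ≈ 3.386e+10 dyn.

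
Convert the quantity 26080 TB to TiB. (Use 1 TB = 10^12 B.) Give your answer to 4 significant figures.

23720 TiB

1 TB = 0.909495 tebibytes.
26080 × 0.909495 ≈ 23720 TiB.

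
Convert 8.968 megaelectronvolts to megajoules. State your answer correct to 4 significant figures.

1.437e-18 MJ

1 megaelectronvolt = 1.60218e-19 megajoules.
Thus 8.968 × 1.60218e-19 ≈ 1.437e-18 MJ.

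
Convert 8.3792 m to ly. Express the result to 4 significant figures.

8.857 × 10^-16 light-years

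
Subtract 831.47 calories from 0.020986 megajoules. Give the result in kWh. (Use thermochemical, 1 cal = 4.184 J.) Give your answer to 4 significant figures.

0.004863 kilowatt-hours

0.020986 MJ = 0.00582944 kWh and 831.47 cal = 0.000966353 kWh.
0.00582944 − 0.000966353 ≈ 0.004863 kWh.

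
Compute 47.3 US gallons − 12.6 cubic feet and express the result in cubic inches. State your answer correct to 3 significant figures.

47.3 US gal = 10926.3 in³ and 12.6 ft³ = 21772.8 in³.
10926.3 − 21772.8 ≈ -10800 in³.

-10800 cubic inches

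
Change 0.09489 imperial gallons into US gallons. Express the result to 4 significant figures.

0.1140 US gal

1 imperial gallon = 1.20095 US gal.
So 0.09489 × 1.20095 ≈ 0.1140 US gal.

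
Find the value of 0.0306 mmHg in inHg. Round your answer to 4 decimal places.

0.0012 inHg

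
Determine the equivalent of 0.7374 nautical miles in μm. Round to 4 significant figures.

1 nmi = 1.85200 × 10^9 micrometers.
0.7374 × 1.85200 × 10^9 ≈ 1.366 × 10^9 μm.

1.366 × 10^9 μm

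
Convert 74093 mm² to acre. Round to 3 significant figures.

1.83 × 10^-5 acre

1 mm² = 2.47105 × 10^-10 acre.
So 74093 × 2.47105 × 10^-10 ≈ 1.83 × 10^-5 acre.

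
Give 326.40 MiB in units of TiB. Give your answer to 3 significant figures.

0.000311 tebibytes

1 MiB = 9.53674 × 10^-7 TiB.
Thus 326.40 × 9.53674 × 10^-7 ≈ 0.000311 TiB.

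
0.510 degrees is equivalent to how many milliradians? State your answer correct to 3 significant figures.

1 ° = 17.4533 mrad.
Thus 0.510 × 17.4533 ≈ 8.90 mrad.

8.90 milliradians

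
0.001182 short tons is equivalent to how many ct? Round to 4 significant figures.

1 short ton = 4.53592e+6 ct.
Thus 0.001182 × 4.53592e+6 ≈ 5361 ct.

5361 carats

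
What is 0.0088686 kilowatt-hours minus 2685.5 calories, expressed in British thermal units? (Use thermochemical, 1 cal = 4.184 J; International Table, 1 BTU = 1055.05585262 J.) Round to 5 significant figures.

0.0088686 kWh = 30.2609 BTU and 2685.5 cal = 10.6498 BTU.
30.2609 − 10.6498 ≈ 19.611 BTU.

19.611 BTU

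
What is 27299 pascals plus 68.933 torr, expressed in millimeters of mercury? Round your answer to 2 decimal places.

27299 Pa = 204.759 mmHg and 68.933 torr = 68.9330 mmHg.
204.759 + 68.9330 ≈ 273.69 mmHg.

273.69 millimeters of mercury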